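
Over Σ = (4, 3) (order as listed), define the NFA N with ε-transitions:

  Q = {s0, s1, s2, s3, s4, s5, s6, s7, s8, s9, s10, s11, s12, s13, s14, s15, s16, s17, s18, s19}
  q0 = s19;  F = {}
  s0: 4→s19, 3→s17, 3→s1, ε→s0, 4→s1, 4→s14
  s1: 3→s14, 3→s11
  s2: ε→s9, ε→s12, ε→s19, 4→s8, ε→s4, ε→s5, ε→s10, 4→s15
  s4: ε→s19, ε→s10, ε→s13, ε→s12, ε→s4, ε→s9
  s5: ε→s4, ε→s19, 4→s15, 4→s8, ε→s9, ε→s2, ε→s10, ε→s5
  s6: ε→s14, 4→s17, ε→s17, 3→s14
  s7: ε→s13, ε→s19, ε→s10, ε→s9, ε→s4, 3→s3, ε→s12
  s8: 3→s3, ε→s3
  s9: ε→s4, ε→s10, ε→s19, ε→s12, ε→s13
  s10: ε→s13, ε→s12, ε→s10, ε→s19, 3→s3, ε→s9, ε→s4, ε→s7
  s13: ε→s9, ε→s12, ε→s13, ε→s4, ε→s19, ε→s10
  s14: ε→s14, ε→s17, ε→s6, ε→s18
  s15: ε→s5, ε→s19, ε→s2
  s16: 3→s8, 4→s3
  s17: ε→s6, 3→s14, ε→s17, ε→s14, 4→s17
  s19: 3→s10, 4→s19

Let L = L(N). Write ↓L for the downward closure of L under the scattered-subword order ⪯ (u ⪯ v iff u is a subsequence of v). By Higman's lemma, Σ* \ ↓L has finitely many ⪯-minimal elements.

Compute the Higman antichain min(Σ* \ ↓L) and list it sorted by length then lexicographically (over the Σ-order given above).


|Q|=20, |F|=0, |δ|=78 (56 ε).
min D↑ (1 st, q0=0, F={0}): 0:4→0,3→0 [Hopcroft].
ε ∈ L(D↑) ⇒ ↓L = ∅.

A = [ε].


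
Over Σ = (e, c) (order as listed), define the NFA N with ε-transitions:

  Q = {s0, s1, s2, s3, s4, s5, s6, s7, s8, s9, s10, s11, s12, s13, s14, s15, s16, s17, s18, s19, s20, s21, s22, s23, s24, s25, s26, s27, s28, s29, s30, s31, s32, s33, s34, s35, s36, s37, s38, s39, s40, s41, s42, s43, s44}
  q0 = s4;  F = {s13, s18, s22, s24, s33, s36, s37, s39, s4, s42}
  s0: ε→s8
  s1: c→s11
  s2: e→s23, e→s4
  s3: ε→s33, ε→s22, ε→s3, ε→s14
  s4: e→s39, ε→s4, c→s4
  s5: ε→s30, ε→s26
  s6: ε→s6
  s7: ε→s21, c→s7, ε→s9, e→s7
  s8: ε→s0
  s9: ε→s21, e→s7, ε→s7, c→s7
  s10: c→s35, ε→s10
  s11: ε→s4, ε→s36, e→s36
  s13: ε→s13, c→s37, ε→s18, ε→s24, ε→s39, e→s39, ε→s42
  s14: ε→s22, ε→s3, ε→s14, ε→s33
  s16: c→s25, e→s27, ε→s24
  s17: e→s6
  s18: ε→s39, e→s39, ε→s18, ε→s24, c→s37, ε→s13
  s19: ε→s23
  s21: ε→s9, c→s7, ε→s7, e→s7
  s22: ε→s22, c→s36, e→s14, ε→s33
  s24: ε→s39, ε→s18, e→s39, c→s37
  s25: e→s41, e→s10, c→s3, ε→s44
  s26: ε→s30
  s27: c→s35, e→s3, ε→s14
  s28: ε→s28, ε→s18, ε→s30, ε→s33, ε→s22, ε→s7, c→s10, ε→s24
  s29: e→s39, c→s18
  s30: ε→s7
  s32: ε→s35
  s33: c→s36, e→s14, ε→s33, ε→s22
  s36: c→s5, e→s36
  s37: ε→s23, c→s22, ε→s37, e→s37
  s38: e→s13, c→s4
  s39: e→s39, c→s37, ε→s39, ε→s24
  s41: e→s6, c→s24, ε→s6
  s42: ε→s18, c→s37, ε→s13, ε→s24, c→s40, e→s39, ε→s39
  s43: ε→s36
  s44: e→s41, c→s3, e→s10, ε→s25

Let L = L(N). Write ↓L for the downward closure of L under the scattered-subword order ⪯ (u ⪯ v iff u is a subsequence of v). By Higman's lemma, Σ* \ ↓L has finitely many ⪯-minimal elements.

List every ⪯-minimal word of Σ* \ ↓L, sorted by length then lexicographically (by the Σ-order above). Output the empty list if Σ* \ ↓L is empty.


Antichain: [ecccc].

|Q|=45, |F|=10, |δ|=113 (63 ε).
min D↑ (6 st, q0=0, F={5}): 0:e→1,c→0 1:e→1,c→2 2:e→2,c→3 3:e→3,c→4 4:e→4,c→5 5:e→5,c→5 (ε-aug+det+¬).
'ecccc': run [20, 19, 14, 11, 7, 6] end={s21,s26,s30,s5,s7,s9} — reject; 5/5 deletions ∈↓L.
1 obstructions.


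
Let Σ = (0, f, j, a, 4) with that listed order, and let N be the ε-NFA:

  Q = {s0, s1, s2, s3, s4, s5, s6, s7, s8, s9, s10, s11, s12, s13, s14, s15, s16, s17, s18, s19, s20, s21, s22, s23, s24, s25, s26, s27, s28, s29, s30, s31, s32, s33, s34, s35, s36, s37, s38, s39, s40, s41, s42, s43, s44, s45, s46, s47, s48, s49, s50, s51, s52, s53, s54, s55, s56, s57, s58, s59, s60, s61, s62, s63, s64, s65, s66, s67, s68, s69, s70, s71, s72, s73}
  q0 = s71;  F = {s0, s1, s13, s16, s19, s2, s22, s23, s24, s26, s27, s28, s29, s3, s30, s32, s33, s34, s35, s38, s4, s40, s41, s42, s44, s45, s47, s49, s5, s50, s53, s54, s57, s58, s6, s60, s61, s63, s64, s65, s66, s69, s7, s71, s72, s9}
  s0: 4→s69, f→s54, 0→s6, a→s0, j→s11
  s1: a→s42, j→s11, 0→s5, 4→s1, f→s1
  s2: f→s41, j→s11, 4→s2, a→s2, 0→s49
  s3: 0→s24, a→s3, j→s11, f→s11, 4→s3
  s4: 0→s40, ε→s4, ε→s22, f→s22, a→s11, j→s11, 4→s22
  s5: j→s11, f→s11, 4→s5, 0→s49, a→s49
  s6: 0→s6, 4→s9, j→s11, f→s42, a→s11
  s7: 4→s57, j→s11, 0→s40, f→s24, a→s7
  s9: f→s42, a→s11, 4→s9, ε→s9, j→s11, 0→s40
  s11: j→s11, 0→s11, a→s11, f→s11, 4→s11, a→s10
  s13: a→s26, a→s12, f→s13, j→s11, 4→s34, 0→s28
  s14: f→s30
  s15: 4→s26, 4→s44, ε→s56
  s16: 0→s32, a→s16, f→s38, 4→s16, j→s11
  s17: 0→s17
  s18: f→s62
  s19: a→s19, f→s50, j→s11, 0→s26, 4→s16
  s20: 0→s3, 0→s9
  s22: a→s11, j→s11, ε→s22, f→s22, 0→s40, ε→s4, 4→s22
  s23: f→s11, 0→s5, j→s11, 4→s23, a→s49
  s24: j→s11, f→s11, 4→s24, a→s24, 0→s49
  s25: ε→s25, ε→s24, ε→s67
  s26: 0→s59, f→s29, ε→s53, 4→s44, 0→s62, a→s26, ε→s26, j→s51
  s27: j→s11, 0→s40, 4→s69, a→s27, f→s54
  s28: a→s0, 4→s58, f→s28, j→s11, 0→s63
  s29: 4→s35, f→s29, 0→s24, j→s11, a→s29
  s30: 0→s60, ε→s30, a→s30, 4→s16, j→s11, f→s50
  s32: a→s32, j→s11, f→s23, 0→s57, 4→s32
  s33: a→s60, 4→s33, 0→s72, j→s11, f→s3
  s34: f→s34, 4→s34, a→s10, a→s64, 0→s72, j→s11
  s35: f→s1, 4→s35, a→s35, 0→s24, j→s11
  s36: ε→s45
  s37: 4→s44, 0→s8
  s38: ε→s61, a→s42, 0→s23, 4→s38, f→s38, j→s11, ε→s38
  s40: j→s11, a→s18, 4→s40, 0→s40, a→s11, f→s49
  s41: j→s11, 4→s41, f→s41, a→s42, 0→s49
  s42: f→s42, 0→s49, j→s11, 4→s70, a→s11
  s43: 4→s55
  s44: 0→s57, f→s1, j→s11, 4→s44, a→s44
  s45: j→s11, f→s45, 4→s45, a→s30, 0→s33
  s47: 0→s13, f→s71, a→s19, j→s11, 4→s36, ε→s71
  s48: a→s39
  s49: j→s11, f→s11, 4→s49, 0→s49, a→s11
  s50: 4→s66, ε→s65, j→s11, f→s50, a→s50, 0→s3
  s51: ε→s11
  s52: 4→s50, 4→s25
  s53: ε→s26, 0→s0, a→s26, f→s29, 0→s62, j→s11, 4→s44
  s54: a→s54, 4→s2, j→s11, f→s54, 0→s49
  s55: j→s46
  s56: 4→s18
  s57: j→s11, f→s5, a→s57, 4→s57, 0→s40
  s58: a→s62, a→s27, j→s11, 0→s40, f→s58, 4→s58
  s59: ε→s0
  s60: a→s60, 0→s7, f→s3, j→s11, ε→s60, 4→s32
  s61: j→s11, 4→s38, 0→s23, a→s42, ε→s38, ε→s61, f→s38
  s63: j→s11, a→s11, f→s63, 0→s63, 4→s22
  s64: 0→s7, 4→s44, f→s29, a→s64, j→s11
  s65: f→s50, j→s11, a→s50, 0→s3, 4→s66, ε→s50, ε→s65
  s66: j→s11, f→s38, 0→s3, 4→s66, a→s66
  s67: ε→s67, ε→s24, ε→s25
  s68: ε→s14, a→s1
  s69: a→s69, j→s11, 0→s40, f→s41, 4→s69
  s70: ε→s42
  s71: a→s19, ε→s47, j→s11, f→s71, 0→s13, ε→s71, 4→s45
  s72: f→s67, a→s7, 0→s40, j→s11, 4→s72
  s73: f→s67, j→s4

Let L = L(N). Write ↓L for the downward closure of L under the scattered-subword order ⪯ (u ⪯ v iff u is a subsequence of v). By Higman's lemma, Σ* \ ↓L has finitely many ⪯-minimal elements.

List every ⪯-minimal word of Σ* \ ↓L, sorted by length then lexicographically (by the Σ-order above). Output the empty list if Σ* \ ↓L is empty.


A = [j, 000a, af0f, 40ff, a4faa].

|Q|=74, |F|=46, |δ|=292 (32 ε).
min D↑ (42 st, q0=0, F={2}): 0:0→1,f→0,j→2,a→3,4→4 1:0→5,f→1,j→2,a→6,4→7 2:0→2,f→2,j→2,a→2,4→2 3:0→6,f→8,j→2,a→3,4→9 4:0→10,f→4,j→2,a→11,4→4 5:0→12,f→5,j→2,a→13,4→14 6:0→13,f→15,j→2,a→6,4→16 7:0→17,f→7,j→2,a→18,4→7 8:0→19,f→8,j→2,a→8,4→20 9:0→21,f→22,j→2,a→9,4→9 10:0→17,f→19,j→2,a→23,4→10 11:0→23,f→8,j→2,a→11,4→9 12:0→12,f→12,j→2,a→2,4→24 13:0→25,f→26,j→2,a→13,4→27 14:0→28,f→14,j→2,a→29,4→14 15:0→30,f→15,j→2,a→15,4→31 16:0→32,f→33,j→2,a→16,4→16 17:0→28,f→30,j→2,a→34,4→17 18:0→34,f→15,j→2,a→18,4→16 19:0→30,f→2,j→2,a→19,4→19 20:0→19,f→22,j→2,a→20,4→20 21:0→32,f→35,j→2,a→21,4→21 22:0→35,f→22,j→2,a→36,4→22 23:0→34,f→19,j→2,a→23,4→21 24:0→28,f→24,j→2,a→2,4→24 25:0→25,f→36,j→2,a→2,4→37 26:0→38,f→26,j→2,a→26,4→39 27:0→28,f→40,j→2,a→27,4→27 28:0→28,f→38,j→2,a→2,4→28 29:0→28,f→26,j→2,a→29,4→27 30:0→38,f→2,j→2,a→30,4→30 31:0→30,f→33,j→2,a→31,4→31 32:0→28,f→41,j→2,a→32,4→32 33:0→41,f→33,j→2,a→36,4→33 34:0→28,f→30,j→2,a→34,4→32 35:0→41,f→2,j→2,a→38,4→35 36:0→38,f→36,j→2,a→2,4→36 37:0→28,f→36,j→2,a→2,4→37 38:0→38,f→2,j→2,a→2,4→38 39:0→38,f→40,j→2,a→39,4→39 40:0→38,f→40,j→2,a→36,4→40 41:0→38,f→2,j→2,a→38,4→41.
'j': N↓-sim [57, 3] end={s10,s11,s51} — reject; 1/1 del acc.
'000a': N↓-sim [57, 45, 29, 13, 4] end={s10,s11,s18,s62} ∉↓L; 4/4 del acc.
'af0f': N↓-sim [57, 42, 21, 7, 2] end={s10,s11} — reject; 4/4 single-dels accept.
'40ff': run [57, 44, 18, 10, 2] end={s10,s11} rej; 4/4 del acc.
'a4faa': |S_i|=[57, 42, 25, 12, 5, 2] end={s10,s11} ∉↓L; 5/5 del acc.
5 obstructions.


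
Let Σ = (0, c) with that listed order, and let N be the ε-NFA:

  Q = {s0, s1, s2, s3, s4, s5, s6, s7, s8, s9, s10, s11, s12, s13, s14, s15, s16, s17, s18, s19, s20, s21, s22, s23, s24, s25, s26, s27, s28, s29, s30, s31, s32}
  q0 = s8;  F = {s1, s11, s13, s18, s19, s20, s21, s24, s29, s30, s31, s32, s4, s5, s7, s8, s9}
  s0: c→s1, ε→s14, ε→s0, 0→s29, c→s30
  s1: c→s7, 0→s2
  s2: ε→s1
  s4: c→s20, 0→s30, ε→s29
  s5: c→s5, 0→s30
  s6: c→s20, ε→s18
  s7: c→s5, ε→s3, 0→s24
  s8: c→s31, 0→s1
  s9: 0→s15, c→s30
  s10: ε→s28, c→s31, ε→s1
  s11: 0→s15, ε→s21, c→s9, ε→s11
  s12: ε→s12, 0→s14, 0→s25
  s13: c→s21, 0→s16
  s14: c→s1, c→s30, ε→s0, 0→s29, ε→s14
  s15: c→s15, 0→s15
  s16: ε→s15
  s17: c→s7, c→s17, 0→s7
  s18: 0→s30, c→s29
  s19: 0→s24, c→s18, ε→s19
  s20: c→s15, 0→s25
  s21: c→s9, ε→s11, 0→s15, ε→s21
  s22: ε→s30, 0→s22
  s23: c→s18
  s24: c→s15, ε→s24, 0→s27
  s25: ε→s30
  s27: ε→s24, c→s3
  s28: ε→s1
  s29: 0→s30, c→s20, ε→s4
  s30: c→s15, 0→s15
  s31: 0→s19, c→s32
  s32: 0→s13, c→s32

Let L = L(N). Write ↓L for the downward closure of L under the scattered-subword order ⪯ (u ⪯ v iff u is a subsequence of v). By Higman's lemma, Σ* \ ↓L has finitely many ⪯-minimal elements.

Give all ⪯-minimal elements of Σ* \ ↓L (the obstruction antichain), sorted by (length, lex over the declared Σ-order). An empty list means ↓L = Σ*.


|Q|=33, |F|=17, |δ|=75 (23 ε).
min D↑ (16 st, q0=0, F={10}): 0:0→1,c→2 1:0→1,c→3 2:0→4,c→5 3:0→6,c→7 4:0→6,c→8 5:0→9,c→5 6:0→6,c→10 7:0→11,c→7 8:0→11,c→12 9:0→10,c→13 10:0→10,c→10 11:0→10,c→10 12:0→11,c→14 13:0→10,c→15 14:0→11,c→10 15:0→10,c→11 [Hopcroft].
'0c0c': N↓-sim [23, 20, 15, 6, 2] end={s15,s3} rej; 4/4 single-dels accept.
'c00c': |S_i|=[23, 20, 16, 7, 2] end={s15,s3} — reject; 4/4 deletions ∈↓L.
'cc00': |S_i|=[23, 20, 15, 8, 2] end={s15,s16} — reject; 4/4 deletions ∈↓L.
'c0cccc': |S_i|=[23, 20, 16, 11, 7, 4, 1] end={s15} ∉↓L; 6/6 single-dels accept.
4 minimals (antichain).

min(Σ*\↓L) = [0c0c, c00c, cc00, c0cccc].


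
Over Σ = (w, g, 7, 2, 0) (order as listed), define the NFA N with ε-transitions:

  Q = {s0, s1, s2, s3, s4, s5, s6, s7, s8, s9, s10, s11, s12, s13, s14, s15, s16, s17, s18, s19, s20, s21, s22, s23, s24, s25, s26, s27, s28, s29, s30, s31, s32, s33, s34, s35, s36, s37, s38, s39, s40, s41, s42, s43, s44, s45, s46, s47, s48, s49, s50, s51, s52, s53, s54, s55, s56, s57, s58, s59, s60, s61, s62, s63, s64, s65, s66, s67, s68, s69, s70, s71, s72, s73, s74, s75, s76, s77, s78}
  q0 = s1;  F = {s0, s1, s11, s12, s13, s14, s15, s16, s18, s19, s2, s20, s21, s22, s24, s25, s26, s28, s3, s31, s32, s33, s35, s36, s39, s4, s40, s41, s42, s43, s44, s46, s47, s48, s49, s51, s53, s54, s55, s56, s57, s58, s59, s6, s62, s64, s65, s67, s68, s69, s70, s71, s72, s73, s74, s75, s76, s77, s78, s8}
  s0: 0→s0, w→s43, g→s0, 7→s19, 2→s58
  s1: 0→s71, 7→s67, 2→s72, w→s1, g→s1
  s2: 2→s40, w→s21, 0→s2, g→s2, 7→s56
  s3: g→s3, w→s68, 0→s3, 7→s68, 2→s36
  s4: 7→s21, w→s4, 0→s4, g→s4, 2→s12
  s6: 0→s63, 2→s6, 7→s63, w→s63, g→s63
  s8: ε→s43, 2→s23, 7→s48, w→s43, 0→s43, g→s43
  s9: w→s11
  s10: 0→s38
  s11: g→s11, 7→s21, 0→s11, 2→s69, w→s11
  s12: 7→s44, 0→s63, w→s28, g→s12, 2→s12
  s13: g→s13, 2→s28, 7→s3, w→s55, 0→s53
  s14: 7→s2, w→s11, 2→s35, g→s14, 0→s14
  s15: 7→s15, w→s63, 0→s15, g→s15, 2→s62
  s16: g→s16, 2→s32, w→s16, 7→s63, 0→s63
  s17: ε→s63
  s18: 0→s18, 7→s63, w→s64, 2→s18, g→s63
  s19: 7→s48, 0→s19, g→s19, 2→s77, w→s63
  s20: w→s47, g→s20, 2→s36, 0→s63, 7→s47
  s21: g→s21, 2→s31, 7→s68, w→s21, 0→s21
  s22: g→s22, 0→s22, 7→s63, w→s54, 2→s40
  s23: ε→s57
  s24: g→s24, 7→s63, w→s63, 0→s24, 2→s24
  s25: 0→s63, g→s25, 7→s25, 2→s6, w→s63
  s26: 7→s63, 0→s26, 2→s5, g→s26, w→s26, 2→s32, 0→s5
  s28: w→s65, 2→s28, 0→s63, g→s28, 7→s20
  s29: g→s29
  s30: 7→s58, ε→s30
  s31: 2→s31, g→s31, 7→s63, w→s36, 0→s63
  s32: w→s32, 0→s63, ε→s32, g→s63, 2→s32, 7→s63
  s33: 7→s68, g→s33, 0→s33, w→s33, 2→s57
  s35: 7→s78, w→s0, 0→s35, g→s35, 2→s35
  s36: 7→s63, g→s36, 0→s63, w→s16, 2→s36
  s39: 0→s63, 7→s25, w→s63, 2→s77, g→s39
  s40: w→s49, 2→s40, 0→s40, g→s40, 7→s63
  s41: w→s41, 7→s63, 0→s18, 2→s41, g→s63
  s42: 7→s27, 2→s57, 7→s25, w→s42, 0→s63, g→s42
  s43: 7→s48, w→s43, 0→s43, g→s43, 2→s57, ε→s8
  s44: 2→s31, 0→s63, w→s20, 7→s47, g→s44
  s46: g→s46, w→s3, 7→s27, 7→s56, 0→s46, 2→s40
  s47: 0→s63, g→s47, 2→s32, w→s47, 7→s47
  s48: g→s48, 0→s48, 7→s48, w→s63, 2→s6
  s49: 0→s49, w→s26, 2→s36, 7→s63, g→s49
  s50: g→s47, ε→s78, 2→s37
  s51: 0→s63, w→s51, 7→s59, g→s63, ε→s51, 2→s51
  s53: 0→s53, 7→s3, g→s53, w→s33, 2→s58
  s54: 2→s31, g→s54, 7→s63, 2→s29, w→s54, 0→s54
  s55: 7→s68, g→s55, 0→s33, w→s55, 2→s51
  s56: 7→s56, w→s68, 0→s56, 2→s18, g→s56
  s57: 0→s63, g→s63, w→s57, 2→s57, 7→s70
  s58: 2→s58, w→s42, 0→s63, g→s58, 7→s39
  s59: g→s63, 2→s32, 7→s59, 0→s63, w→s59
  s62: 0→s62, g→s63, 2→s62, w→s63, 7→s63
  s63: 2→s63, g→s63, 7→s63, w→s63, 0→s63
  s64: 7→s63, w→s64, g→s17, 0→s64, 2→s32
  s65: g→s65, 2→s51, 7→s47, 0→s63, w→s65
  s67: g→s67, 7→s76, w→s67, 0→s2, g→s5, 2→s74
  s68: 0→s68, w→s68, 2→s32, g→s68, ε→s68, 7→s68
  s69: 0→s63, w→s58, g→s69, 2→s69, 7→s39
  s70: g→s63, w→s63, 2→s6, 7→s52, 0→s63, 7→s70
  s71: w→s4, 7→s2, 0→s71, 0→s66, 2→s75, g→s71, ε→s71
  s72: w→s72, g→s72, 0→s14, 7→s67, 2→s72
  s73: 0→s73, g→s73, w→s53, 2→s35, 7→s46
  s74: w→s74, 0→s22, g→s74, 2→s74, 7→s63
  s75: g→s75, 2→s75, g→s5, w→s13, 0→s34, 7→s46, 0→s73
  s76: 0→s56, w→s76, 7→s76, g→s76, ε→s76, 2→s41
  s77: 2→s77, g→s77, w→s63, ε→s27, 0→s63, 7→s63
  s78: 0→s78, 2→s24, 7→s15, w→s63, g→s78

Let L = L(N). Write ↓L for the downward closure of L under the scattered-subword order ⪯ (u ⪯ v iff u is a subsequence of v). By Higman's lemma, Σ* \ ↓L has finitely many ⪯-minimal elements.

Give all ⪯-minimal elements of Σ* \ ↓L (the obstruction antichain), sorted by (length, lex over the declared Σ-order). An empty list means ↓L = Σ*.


A = [727, 772g, 0w20, 2027w, 02ww2g].

|Q|=79, |F|=60, |δ|=333 (12 ε).
min D↑ (60 st, q0=0, F={12}): 0:w→0,g→0,7→1,2→2,0→3 1:w→1,g→1,7→4,2→5,0→6 2:w→2,g→2,7→1,2→2,0→7 3:w→8,g→3,7→6,2→9,0→3 4:w→4,g→4,7→4,2→10,0→11 5:w→5,g→5,7→12,2→5,0→13 6:w→14,g→6,7→11,2→15,0→6 7:w→16,g→7,7→6,2→17,0→7 8:w→8,g→8,7→14,2→18,0→8 9:w→19,g→9,7→20,2→9,0→21 10:w→10,g→12,7→12,2→10,0→22 11:w→23,g→11,7→11,2→22,0→11 12:w→12,g→12,7→12,2→12,0→12 13:w→24,g→13,7→12,2→15,0→13 14:w→14,g→14,7→23,2→25,0→14 15:w→26,g→15,7→12,2→15,0→15 16:w→16,g→16,7→14,2→27,0→16 17:w→28,g→17,7→29,2→17,0→17 18:w→30,g→18,7→31,2→18,0→12 19:w→32,g→19,7→33,2→30,0→34 20:w→33,g→20,7→11,2→15,0→20 21:w→34,g→21,7→20,2→17,0→21 22:w→35,g→12,7→12,2→22,0→22 23:w→23,g→23,7→23,2→36,0→23 24:w→24,g→24,7→12,2→25,0→24 25:w→37,g→25,7→12,2→25,0→12 26:w→38,g→26,7→12,2→37,0→26 27:w→39,g→27,7→40,2→27,0→12 28:w→41,g→28,7→42,2→39,0→28 29:w→12,g→29,7→43,2→44,0→29 30:w→45,g→30,7→46,2→30,0→12 31:w→46,g→31,7→47,2→25,0→12 32:w→32,g→32,7→23,2→48,0→49 33:w→23,g→33,7→23,2→37,0→33 34:w→49,g→34,7→33,2→39,0→34 35:w→35,g→12,7→12,2→36,0→35 36:w→36,g→12,7→12,2→36,0→12 37:w→50,g→37,7→12,2→37,0→12 38:w→38,g→38,7→12,2→36,0→38 39:w→51,g→39,7→40,2→39,0→12 40:w→12,g→40,7→52,2→53,0→12 41:w→41,g→41,7→54,2→55,0→41 42:w→12,g→42,7→54,2→53,0→42 43:w→12,g→43,7→43,2→56,0→43 44:w→12,g→44,7→12,2→44,0→44 45:w→45,g→45,7→47,2→48,0→12 46:w→47,g→46,7→47,2→37,0→12 47:w→47,g→47,7→47,2→36,0→12 48:w→48,g→12,7→57,2→48,0→12 49:w→49,g→49,7→23,2→55,0→49 50:w→50,g→50,7→12,2→36,0→12 51:w→51,g→51,7→52,2→55,0→12 52:w→12,g→52,7→52,2→58,0→12 53:w→12,g→53,7→12,2→53,0→12 54:w→12,g→54,7→54,2→58,0→54 55:w→55,g→12,7→59,2→55,0→12 56:w→12,g→12,7→12,2→56,0→56 57:w→57,g→12,7→57,2→36,0→12 58:w→12,g→12,7→12,2→58,0→12 59:w→12,g→12,7→59,2→58,0→12.
'727': N↓-sim [69, 42, 22, 1] end={s63} ∉↓L; 3/3 del acc.
'772g': |S_i|=[69, 42, 19, 8, 2] end={s17,s63} — reject; 4/4 del acc.
'0w20': run [69, 63, 46, 27, 1] end={s63} ∉↓L; 4/4 del acc.
'2027w': N↓-sim [69, 65, 49, 35, 14, 1] end={s63} ∉↓L; 5/5 del acc.
'02ww2g': N↓-sim [69, 63, 54, 37, 25, 10, 1] end={s63} — reject; 6/6 single-dels accept.
5 obstructions.


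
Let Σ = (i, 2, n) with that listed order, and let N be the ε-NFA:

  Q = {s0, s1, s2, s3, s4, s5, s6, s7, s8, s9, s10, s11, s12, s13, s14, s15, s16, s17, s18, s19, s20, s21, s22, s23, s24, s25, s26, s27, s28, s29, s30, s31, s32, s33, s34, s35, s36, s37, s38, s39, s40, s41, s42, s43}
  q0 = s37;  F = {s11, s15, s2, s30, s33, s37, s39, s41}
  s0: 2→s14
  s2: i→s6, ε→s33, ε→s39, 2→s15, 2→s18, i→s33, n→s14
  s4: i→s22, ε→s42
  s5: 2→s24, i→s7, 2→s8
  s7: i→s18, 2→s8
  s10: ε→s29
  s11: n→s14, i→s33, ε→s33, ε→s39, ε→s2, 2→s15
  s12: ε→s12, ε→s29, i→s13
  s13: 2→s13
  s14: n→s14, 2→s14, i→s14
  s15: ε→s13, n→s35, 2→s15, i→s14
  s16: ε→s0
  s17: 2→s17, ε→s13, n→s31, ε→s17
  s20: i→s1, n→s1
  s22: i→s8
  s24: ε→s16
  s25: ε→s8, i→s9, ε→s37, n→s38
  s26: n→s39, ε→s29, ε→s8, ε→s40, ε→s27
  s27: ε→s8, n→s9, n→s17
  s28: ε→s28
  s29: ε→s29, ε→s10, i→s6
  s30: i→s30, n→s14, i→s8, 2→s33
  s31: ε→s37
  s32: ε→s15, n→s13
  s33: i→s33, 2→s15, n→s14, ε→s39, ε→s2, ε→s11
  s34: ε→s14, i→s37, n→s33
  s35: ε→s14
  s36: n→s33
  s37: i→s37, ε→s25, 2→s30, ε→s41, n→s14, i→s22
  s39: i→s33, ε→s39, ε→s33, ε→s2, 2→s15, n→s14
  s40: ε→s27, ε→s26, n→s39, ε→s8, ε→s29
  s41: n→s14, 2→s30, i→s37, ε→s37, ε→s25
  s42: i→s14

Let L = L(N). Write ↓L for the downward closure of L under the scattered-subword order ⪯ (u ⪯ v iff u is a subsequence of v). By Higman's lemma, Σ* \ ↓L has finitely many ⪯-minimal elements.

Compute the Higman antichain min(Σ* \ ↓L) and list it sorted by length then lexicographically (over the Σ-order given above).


min(Σ*\↓L) = [n, 222i].

|Q|=44, |F|=8, |δ|=99 (42 ε).
min D↑ (5 st, q0=0, F={2}): 0:i→0,2→1,n→2 1:i→1,2→3,n→2 2:i→2,2→2,n→2 3:i→3,2→4,n→2 4:i→2,2→4,n→2.
'n': N↓-sim [18, 3] end={s14,s35,s38} — reject; 1/1 del acc.
'222i': run [18, 12, 10, 5, 1] end={s14} ∉↓L; 4/4 single-dels accept.
2 obstructions.


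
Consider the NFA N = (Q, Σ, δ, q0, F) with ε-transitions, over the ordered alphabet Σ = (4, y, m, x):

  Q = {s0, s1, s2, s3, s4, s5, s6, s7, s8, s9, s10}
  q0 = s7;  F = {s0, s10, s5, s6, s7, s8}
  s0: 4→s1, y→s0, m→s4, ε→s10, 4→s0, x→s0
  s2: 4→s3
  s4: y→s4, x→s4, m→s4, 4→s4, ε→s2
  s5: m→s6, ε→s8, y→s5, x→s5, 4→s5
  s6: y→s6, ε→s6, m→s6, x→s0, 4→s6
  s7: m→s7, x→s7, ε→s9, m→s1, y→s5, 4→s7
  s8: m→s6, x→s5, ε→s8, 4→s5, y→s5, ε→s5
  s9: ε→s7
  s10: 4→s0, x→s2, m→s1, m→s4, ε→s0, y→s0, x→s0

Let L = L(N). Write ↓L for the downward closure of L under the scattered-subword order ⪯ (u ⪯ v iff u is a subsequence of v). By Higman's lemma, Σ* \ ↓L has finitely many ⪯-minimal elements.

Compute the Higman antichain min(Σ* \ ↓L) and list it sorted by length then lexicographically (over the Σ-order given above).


|Q|=11, |F|=6, |δ|=42 (9 ε).
min D↑ (5 st, q0=0, F={4}): 0:4→0,y→1,m→0,x→0 1:4→1,y→1,m→2,x→1 2:4→2,y→2,m→2,x→3 3:4→3,y→3,m→4,x→3 4:4→4,y→4,m→4,x→4 [Hopcroft].
'ymxm': |S_i|=[11, 9, 7, 6, 4] end={s1,s2,s3,s4} rej; 4/4 del acc.
1 minimals (antichain).

min(Σ*\↓L) = [ymxm].


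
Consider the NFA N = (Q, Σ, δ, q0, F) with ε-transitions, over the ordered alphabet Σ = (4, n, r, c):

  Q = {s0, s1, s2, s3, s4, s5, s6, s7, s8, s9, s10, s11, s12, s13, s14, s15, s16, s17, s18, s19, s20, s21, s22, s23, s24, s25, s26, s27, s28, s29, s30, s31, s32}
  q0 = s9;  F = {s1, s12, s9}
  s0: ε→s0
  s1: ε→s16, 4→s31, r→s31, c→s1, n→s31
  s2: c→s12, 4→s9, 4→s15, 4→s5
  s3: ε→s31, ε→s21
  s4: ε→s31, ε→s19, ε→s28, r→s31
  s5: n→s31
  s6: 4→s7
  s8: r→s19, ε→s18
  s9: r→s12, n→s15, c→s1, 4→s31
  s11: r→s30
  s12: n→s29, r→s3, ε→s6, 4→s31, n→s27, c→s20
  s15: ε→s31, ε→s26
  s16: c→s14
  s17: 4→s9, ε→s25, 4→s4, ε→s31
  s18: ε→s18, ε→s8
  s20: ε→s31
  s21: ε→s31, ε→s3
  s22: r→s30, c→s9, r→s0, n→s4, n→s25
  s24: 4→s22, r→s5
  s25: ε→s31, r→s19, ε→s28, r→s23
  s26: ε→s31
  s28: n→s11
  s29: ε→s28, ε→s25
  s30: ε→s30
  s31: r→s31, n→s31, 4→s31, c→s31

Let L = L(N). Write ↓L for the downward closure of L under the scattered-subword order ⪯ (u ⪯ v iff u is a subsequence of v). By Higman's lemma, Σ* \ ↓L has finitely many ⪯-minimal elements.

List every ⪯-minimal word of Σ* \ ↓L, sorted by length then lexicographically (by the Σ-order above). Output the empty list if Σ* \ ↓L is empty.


|Q|=33, |F|=3, |δ|=63 (24 ε).
min D↑ (4 st, q0=0, F={1}): 0:4→1,n→1,r→2,c→3 1:4→1,n→1,r→1,c→1 2:4→1,n→1,r→1,c→1 3:4→1,n→1,r→1,c→3 (ε-aug+det+¬).
'4': |S_i|=[21, 2] end={s31,s7} — reject; 1/1 del acc.
'n': run [21, 11] end={s11,s15,s19,s23,s25,s26,s27,s28,s29,s30,s31} rej; 1/1 del acc.
'rr': run [21, 15, 6] end={s19,s21,s23,s3,s30,s31} — reject; 2/2 deletions ∈↓L.
'rc': |S_i|=[21, 15, 2] end={s20,s31} ∉↓L; 2/2 deletions ∈↓L.
'cr': N↓-sim [21, 5, 1] end={s31} — reject; 2/2 single-dels accept.
5 words, ⪯-incomp.

A = [4, n, rr, rc, cr].


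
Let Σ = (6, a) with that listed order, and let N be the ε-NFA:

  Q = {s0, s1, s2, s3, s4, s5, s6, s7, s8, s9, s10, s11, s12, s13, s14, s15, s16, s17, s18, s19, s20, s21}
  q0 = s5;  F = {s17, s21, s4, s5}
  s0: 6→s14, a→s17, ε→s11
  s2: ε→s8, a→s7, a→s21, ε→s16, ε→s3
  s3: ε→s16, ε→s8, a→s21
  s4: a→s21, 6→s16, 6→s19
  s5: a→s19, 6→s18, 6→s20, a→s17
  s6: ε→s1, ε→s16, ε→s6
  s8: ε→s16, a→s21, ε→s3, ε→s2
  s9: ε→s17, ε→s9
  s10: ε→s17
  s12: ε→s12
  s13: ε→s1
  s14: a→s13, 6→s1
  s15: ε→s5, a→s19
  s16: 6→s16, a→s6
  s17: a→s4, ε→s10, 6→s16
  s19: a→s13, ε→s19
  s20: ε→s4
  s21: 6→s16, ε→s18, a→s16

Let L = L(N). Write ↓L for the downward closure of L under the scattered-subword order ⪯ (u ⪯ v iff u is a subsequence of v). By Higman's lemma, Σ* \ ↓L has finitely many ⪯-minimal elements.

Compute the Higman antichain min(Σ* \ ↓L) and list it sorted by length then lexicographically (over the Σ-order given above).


min(Σ*\↓L) = [66, a6, 6aa, aaaa].

|Q|=22, |F|=4, |δ|=45 (22 ε).
min D↑ (5 st, q0=0, F={3}): 0:6→1,a→2 1:6→3,a→4 2:6→3,a→1 3:6→3,a→3 4:6→3,a→3 [Hopcroft].
'66': |S_i|=[12, 9, 5] end={s1,s13,s16,s19,s6} — reject; 2/2 deletions ∈↓L.
'a6': N↓-sim [12, 10, 5] end={s1,s13,s16,s19,s6} — reject; 2/2 del acc.
'6aa': |S_i|=[12, 9, 6, 3] end={s1,s16,s6} rej; 3/3 del acc.
'aaaa': N↓-sim [12, 10, 8, 6, 3] end={s1,s16,s6} — reject; 4/4 del acc.
4 minimals (antichain).


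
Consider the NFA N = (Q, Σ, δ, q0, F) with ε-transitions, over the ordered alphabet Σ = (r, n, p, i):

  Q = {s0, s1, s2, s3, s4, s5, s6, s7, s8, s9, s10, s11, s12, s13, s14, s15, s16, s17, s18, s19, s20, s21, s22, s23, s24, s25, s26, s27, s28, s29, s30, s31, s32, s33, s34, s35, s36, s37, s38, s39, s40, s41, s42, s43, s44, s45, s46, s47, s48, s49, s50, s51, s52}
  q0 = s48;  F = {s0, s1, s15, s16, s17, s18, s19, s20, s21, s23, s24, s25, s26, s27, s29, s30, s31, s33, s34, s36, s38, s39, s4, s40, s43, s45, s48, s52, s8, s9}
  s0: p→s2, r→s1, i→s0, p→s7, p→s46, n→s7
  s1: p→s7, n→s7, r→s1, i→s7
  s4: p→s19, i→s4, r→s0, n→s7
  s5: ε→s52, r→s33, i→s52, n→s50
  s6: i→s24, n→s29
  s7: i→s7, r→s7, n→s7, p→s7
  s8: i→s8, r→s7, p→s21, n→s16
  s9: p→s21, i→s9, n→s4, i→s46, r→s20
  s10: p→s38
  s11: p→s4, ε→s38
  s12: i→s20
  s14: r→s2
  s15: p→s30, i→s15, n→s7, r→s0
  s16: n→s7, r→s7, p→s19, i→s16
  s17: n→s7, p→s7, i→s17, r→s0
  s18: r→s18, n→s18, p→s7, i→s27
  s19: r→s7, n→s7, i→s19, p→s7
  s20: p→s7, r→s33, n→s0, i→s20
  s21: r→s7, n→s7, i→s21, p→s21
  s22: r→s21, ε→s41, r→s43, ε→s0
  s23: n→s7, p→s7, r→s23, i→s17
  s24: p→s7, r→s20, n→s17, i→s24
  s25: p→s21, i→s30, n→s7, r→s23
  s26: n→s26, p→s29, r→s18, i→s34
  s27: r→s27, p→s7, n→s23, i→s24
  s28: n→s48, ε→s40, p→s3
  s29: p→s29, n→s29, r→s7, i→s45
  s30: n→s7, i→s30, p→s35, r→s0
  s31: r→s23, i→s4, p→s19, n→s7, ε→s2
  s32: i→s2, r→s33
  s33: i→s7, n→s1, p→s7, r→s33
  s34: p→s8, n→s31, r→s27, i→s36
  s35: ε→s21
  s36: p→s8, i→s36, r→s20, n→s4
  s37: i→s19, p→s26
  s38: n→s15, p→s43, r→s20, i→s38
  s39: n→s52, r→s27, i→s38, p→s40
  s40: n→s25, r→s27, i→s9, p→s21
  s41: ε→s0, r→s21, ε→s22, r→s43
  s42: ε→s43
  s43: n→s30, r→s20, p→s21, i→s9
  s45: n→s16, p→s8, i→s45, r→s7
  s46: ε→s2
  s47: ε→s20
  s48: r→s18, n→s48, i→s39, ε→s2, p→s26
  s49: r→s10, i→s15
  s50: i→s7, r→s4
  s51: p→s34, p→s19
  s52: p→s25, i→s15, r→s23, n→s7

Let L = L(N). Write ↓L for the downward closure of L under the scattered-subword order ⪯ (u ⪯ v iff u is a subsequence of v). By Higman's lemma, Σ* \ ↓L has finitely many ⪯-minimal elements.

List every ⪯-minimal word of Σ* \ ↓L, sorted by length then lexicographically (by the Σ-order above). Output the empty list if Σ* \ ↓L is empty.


min(Σ*\↓L) = [rp, ppr, inn, ippn, pinpp, iirri].

|Q|=53, |F|=30, |δ|=165 (13 ε).
min D↑ (31 st, q0=0, F={4}): 0:r→1,n→0,p→2,i→3 1:r→1,n→1,p→4,i→5 2:r→1,n→2,p→6,i→7 3:r→5,n→8,p→9,i→10 4:r→4,n→4,p→4,i→4 5:r→5,n→11,p→4,i→12 6:r→4,n→6,p→6,i→13 7:r→5,n→14,p→15,i→16 8:r→11,n→4,p→17,i→18 9:r→5,n→17,p→19,i→20 10:r→21,n→18,p→22,i→10 11:r→11,n→4,p→4,i→23 12:r→21,n→23,p→4,i→12 13:r→4,n→24,p→15,i→13 14:r→11,n→4,p→25,i→26 15:r→4,n→24,p→19,i→15 16:r→21,n→26,p→15,i→16 17:r→11,n→4,p→19,i→27 18:r→28,n→4,p→27,i→18 19:r→4,n→4,p→19,i→19 20:r→21,n→26,p→19,i→20 21:r→29,n→28,p→4,i→21 22:r→21,n→27,p→19,i→20 23:r→28,n→4,p→4,i→23 24:r→4,n→4,p→25,i→24 25:r→4,n→4,p→4,i→25 26:r→28,n→4,p→25,i→26 27:r→28,n→4,p→19,i→27 28:r→30,n→4,p→4,i→28 29:r→29,n→30,p→4,i→4 30:r→30,n→4,p→4,i→4.
'rp': N↓-sim [34, 12, 3] end={s2,s46,s7} ∉↓L; 2/2 deletions ∈↓L.
'ppr': N↓-sim [34, 29, 10, 1] end={s7} ∉↓L; 3/3 deletions ∈↓L.
'inn': |S_i|=[34, 30, 17, 1] end={s7} rej; 3/3 del acc.
'ippn': run [34, 30, 22, 6, 1] end={s7} — reject; 4/4 del acc.
'pinpp': N↓-sim [34, 29, 23, 11, 4, 1] end={s7} — reject; 5/5 single-dels accept.
'iirri': |S_i|=[34, 30, 22, 7, 3, 1] end={s7} — reject; 5/5 del acc.
6 obstructions.


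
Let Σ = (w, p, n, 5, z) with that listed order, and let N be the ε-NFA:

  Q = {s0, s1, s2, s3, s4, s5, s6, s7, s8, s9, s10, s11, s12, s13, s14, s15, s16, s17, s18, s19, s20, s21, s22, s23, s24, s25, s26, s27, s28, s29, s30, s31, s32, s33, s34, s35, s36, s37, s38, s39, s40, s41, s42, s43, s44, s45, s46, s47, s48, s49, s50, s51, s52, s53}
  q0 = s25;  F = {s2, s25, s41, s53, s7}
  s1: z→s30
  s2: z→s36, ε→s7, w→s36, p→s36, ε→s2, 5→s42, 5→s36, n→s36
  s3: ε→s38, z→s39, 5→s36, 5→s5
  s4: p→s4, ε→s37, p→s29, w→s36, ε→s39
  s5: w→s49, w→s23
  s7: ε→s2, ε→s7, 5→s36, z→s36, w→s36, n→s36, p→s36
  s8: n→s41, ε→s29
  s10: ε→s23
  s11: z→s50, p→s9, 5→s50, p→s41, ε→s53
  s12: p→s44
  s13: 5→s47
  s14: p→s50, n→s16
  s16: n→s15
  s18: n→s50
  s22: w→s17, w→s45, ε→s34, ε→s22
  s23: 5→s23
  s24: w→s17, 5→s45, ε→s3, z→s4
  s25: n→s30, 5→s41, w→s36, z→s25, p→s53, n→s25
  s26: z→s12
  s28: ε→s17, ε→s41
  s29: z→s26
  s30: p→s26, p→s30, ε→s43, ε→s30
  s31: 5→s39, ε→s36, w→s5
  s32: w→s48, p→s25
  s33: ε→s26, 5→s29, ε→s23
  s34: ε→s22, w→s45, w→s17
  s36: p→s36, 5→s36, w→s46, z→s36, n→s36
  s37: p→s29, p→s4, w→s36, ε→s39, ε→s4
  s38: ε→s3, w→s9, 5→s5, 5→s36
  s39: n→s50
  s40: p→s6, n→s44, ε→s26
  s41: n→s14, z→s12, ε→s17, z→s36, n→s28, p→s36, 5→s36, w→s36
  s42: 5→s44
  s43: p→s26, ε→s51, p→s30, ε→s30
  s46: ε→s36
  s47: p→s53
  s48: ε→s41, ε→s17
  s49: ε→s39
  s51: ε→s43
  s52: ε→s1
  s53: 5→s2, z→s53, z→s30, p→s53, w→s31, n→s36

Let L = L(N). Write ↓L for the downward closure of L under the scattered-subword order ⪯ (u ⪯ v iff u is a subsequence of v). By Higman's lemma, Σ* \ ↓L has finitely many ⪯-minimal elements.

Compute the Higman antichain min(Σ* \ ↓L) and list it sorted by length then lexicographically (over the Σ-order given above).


min(Σ*\↓L) = [w, pn, 5p, 55, 5z].

|Q|=54, |F|=5, |δ|=119 (34 ε).
min D↑ (5 st, q0=0, F={1}): 0:w→1,p→2,n→0,5→3,z→0 1:w→1,p→1,n→1,5→1,z→1 2:w→1,p→2,n→1,5→4,z→2 3:w→1,p→1,n→3,5→1,z→1 4:w→1,p→1,n→1,5→1,z→1 (ε-aug+det+¬).
'w': N↓-sim [25, 8] end={s23,s31,s36,s39,s46,s49,s5,s50} ∉↓L; 1/1 del acc.
'pn': N↓-sim [25, 18, 3] end={s36,s46,s50} — reject; 2/2 del acc.
'5p': N↓-sim [25, 16, 4] end={s36,s44,s46,s50} — reject; 2/2 del acc.
'55': |S_i|=[25, 16, 5] end={s23,s36,s42,s44,s46} rej; 2/2 single-dels accept.
'5z': N↓-sim [25, 16, 4] end={s12,s36,s44,s46} rej; 2/2 deletions ∈↓L.
5 words, ⪯-incomp.


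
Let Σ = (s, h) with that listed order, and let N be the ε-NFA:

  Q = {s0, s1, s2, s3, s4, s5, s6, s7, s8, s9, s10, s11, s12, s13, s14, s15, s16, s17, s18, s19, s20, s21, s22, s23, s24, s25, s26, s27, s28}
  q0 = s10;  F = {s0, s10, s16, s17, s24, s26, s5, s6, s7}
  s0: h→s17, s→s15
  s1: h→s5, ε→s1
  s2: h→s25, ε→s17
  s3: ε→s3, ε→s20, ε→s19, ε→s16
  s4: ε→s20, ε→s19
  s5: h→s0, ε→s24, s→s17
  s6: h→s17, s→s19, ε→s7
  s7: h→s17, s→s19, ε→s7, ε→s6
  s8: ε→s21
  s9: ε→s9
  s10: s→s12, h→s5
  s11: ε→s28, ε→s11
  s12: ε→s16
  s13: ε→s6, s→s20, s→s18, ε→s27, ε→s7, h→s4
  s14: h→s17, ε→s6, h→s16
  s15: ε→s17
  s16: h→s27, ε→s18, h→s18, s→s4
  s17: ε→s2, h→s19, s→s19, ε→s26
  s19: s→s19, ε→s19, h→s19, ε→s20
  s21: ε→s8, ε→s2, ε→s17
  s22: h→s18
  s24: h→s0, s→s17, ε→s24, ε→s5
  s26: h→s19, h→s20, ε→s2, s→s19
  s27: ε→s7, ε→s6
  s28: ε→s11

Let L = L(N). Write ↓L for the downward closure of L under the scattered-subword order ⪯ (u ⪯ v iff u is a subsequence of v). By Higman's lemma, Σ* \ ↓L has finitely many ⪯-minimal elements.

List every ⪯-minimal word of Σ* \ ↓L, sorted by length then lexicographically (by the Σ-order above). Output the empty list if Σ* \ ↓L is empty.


|Q|=29, |F|=9, |δ|=66 (36 ε).
min D↑ (7 st, q0=0, F={3}): 0:s→1,h→2 1:s→3,h→4 2:s→5,h→6 3:s→3,h→3 4:s→3,h→5 5:s→3,h→3 6:s→5,h→5 (ε-aug+det+¬).
'ss': N↓-sim [18, 14, 3] end={s19,s20,s4} ∉↓L; 2/2 single-dels accept.
'hsh': |S_i|=[18, 14, 7, 3] end={s19,s20,s25} rej; 3/3 deletions ∈↓L.
'shhh': run [18, 14, 10, 6, 3] end={s19,s20,s25} ∉↓L; 4/4 deletions ∈↓L.
'hhhs': N↓-sim [18, 14, 8, 6, 2] end={s19,s20} — reject; 4/4 del acc.
'hhhh': |S_i|=[18, 14, 8, 6, 3] end={s19,s20,s25} — reject; 4/4 single-dels accept.
5 minimals (antichain).

min(Σ*\↓L) = [ss, hsh, shhh, hhhs, hhhh].


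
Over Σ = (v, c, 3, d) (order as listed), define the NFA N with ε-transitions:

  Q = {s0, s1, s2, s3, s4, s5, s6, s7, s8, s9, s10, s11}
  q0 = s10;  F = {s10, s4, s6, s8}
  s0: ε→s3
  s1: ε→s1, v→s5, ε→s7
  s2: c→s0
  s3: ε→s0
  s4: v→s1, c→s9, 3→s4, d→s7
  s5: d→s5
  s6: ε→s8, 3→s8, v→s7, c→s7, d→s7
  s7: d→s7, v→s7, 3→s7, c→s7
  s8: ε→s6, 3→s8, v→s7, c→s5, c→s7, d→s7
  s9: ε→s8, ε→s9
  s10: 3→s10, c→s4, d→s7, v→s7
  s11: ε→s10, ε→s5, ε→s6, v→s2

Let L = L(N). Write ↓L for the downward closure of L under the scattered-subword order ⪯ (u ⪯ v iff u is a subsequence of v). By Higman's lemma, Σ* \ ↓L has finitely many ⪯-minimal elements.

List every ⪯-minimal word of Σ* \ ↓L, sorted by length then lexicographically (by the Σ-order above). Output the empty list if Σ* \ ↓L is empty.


min(Σ*\↓L) = [v, d, ccc].

|Q|=12, |F|=4, |δ|=36 (11 ε).
min D↑ (4 st, q0=0, F={1}): 0:v→1,c→2,3→0,d→1 1:v→1,c→1,3→1,d→1 2:v→1,c→3,3→2,d→1 3:v→1,c→1,3→3,d→1.
'v': |S_i|=[8, 3] end={s1,s5,s7} — reject; 1/1 deletions ∈↓L.
'd': |S_i|=[8, 2] end={s5,s7} rej; 1/1 deletions ∈↓L.
'ccc': N↓-sim [8, 7, 5, 2] end={s5,s7} rej; 3/3 del acc.
3 minimals (antichain).


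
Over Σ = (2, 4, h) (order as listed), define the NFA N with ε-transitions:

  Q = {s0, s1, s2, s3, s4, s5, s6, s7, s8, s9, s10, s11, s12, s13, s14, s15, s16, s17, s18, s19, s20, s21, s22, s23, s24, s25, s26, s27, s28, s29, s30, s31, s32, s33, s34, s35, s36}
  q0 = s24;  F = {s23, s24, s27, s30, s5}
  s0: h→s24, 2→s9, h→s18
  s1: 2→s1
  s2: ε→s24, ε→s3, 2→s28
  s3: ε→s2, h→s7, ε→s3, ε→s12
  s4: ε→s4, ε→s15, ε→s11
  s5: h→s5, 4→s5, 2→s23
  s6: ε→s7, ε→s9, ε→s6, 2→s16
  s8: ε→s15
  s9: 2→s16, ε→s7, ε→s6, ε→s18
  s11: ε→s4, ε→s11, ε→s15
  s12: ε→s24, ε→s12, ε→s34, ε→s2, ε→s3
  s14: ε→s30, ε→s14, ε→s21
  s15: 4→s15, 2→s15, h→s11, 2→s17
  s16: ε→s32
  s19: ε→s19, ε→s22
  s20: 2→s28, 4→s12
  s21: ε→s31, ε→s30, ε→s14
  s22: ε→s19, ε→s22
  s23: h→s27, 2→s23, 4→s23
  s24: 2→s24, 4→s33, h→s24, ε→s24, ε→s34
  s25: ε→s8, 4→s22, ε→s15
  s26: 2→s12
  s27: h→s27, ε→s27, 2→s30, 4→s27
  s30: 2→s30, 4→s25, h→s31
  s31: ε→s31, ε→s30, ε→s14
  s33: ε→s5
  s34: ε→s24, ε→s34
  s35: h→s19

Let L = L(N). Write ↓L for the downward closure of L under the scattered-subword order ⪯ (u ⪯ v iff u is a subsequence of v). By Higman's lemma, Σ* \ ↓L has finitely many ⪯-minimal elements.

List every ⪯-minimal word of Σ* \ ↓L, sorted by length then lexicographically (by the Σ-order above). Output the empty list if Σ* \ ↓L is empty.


|Q|=37, |F|=5, |δ|=77 (45 ε).
min D↑ (6 st, q0=0, F={5}): 0:2→0,4→1,h→0 1:2→2,4→1,h→1 2:2→2,4→2,h→3 3:2→4,4→3,h→3 4:2→4,4→5,h→4 5:2→5,4→5,h→5 [Hopcroft].
'42h24': run [18, 16, 14, 13, 12, 8] end={s11,s15,s17,s19,s22,s25,s4,s8} — reject; 5/5 single-dels accept.
1 words, ⪯-incomp.

A = [42h24].


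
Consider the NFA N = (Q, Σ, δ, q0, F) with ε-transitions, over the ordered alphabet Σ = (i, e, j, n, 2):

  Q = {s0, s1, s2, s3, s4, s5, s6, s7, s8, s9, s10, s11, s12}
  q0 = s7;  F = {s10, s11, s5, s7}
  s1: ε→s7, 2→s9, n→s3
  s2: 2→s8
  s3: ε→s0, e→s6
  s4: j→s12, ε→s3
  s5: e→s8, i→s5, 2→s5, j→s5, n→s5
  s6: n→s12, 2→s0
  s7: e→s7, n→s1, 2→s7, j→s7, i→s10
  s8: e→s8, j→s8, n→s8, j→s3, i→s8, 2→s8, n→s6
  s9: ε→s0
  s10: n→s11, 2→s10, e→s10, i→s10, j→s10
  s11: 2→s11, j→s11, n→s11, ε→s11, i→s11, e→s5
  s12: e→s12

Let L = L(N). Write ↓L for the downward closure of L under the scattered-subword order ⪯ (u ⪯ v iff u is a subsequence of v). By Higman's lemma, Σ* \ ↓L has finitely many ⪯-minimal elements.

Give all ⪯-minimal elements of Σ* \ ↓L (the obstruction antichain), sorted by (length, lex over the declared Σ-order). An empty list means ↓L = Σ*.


min(Σ*\↓L) = [inee].

|Q|=13, |F|=4, |δ|=40 (5 ε).
min D↑ (5 st, q0=0, F={4}): 0:i→1,e→0,j→0,n→0,2→0 1:i→1,e→1,j→1,n→2,2→1 2:i→2,e→3,j→2,n→2,2→2 3:i→3,e→4,j→3,n→3,2→3 4:i→4,e→4,j→4,n→4,2→4 [Hopcroft].
'inee': N↓-sim [11, 8, 7, 6, 5] end={s0,s12,s3,s6,s8} ∉↓L; 4/4 deletions ∈↓L.
1 words, ⪯-incomp.


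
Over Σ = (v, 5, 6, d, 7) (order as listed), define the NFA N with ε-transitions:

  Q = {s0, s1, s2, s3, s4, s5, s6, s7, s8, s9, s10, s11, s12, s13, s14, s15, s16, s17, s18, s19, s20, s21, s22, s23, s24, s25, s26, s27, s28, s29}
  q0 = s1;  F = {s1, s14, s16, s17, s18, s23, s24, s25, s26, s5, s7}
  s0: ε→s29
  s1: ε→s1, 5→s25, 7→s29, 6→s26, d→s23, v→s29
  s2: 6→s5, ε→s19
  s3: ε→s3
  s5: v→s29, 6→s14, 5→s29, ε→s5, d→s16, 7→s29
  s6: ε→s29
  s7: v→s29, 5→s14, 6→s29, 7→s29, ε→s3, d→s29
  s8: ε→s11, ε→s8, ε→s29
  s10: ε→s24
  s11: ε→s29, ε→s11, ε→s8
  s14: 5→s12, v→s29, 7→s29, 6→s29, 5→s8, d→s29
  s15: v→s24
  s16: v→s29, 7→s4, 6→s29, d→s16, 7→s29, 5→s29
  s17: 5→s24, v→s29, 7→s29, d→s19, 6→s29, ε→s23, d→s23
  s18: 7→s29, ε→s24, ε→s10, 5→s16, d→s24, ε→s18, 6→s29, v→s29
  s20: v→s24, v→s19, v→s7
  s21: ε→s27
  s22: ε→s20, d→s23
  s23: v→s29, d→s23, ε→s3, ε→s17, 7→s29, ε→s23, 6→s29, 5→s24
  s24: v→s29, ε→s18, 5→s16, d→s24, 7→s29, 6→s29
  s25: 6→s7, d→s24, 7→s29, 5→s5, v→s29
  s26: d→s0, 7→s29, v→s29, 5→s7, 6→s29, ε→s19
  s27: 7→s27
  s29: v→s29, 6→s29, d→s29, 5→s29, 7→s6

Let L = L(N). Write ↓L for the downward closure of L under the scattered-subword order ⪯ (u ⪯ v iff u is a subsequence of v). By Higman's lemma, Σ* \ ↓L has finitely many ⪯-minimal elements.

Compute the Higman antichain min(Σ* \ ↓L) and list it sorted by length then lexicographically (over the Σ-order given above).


|Q|=30, |F|=11, |δ|=95 (25 ε).
min D↑ (10 st, q0=0, F={1}): 0:v→1,5→2,6→3,d→4,7→1 1:v→1,5→1,6→1,d→1,7→1 2:v→1,5→5,6→6,d→7,7→1 3:v→1,5→6,6→1,d→1,7→1 4:v→1,5→7,6→1,d→4,7→1 5:v→1,5→1,6→8,d→9,7→1 6:v→1,5→8,6→1,d→1,7→1 7:v→1,5→9,6→1,d→7,7→1 8:v→1,5→1,6→1,d→1,7→1 9:v→1,5→1,6→1,d→9,7→1.
'v': |S_i|=[21, 2] end={s29,s6} ∉↓L; 1/1 del acc.
'7': N↓-sim [21, 3] end={s29,s4,s6} ∉↓L; 1/1 single-dels accept.
'66': N↓-sim [21, 11, 2] end={s29,s6} ∉↓L; 2/2 deletions ∈↓L.
'6d': N↓-sim [21, 11, 3] end={s0,s29,s6} — reject; 2/2 deletions ∈↓L.
'd6': N↓-sim [21, 12, 2] end={s29,s6} rej; 2/2 single-dels accept.
'555': N↓-sim [21, 15, 9, 5] end={s11,s12,s29,s6,s8} rej; 3/3 single-dels accept.
6 words, ⪯-incomp.

Antichain: [v, 7, 66, 6d, d6, 555].
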